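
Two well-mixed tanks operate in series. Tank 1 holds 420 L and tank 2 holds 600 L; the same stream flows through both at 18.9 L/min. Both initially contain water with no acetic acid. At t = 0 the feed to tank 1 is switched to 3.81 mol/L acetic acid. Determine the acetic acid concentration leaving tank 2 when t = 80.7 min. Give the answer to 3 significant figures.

Each tank obeys Vᵢ dCᵢ/dt = Q(Cᵢ₋₁ − Cᵢ), so τᵢ = Vᵢ/Q.
τ₁ = 420/18.9 = 22.222 min; τ₂ = 600/18.9 = 31.746 min.
Solving the cascade with C₁(0)=C₂(0)=0 gives C₂(t) = C_in[1 − (τ₁ e^(−t/τ₁) − τ₂ e^(−t/τ₂))/(τ₁ − τ₂)].
At t = 80.7: e^(−t/τ₁) = 0.026476, e^(−t/τ₂) = 0.078705.
C₂ = 3.81·[1 − (22.222·0.026476 − 31.746·0.078705)/(-9.5238)] = 3.81·0.79943 = 3.0458 mol/L.

3.05 mol/L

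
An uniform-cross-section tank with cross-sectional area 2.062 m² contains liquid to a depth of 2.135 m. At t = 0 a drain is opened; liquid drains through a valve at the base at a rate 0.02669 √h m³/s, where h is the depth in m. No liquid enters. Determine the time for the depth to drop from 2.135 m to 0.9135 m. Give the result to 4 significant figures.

78.09 s

A dh/dt = −Q_out = −0.02669 √h.
This is separable: 2 d(√h)/dt = −0.02669/A, so √h = √h₀ − (0.02669/(2A)) t.
t = 2A(√h₀ − √h)/0.02669 = 2·2.062·(√2.135 − √0.9135)/0.02669
  = 4.12400 × (1.46116 − 0.955772) / 0.02669 = 78.0905 s.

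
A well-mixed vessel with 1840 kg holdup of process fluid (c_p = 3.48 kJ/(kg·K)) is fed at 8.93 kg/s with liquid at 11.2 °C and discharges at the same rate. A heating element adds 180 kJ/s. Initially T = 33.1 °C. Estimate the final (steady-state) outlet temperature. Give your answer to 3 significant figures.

17.0 °C

M c_p dT/dt = ṁ c_p (T_in − T) + Q̇.
At steady state dT/dt = 0 ⇒ T_ss = T_in + Q̇/(ṁ c_p) = 11.2 + 180/(8.93·3.48) = 16.992 °C.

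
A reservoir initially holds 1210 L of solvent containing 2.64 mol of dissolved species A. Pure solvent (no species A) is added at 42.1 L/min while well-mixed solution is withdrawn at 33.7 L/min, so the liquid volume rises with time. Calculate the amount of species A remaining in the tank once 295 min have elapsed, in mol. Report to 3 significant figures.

Let m(t) be the amount of species A. Volume: V(t) = V₀ + (Q_in − Q_out) t = 1210 + 8.4000 t; V(295) = 3688.0 L.
No species A enters, so dm/dt = −Q_out · (m/V).
Separate: dm/m = −Q_out dt/V(t) ⇒ ln(m/m₀) = −(Q_out/(Q_in−Q_out)) ln(V/V₀).
m = m₀ (V₀/V)^(Q_out/(Q_in−Q_out)) = 2.64 × (1210/3688.0)^(4.0119) = 0.030187 mol.

0.0302 mol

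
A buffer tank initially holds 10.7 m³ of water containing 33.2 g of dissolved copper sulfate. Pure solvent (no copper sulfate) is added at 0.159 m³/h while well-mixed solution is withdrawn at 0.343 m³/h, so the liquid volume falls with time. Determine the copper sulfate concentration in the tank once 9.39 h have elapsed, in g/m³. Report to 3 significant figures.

2.66 g/m³

Total volume: dV/dt = Q_in − Q_out = -0.18400 m³/h, so V(t) = 10.7 − 0.18400 t and V(9.39) = 8.9722 m³.
Species balance (pure solvent in): dm/dt = −Q_out · m/V(t).
dm/m = −Q_out dt/(V₀ − 0.18400 t); integrating gives ln(m/m₀) = −(Q_out/(Q_in−Q_out)) ln(V/V₀).
m = m₀ (V₀/V)^(Q_out/(Q_in−Q_out)) = 33.2 × (10.7/8.9722)^(-1.8641) = 23.909 g.
C = m/V = 23.909/8.9722 = 2.6648 g/m³.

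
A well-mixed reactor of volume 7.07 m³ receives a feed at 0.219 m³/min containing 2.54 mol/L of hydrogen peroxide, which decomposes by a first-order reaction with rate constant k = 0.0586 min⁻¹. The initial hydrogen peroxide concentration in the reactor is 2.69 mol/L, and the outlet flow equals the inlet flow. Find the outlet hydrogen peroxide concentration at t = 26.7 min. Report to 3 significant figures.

V dC/dt = Q(C_in − C) − k V C.
This is linear with rate a = Q/V + k = 0.089576 min⁻¹.
C_ss = Q C_in/(Q + kV) = 0.87835 mol/L; C(t) = C_ss + (C₀ − C_ss) e^(−a t).
C(26.7) = 0.87835 + (1.8117)·e^(−0.089576·26.7) = 0.87835 + (1.8117)·0.091476 = 1.0441 mol/L.

1.04 mol/L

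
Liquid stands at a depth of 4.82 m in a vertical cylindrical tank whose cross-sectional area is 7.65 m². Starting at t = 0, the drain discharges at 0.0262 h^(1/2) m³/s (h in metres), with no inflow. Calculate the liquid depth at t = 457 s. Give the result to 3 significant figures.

With no inflow, A dh/dt = −0.0262 √h.
∫ h^(−1/2) dh = −(0.0262/A) ∫ dt, giving 2√h = 2√h₀ − (0.0262/A) t.
√h = √4.82 − 0.0262·457/(2·7.65) = 2.1954 − 0.78258 = 1.4129.
h = 1.4129² = 1.9962 m.

2.00 m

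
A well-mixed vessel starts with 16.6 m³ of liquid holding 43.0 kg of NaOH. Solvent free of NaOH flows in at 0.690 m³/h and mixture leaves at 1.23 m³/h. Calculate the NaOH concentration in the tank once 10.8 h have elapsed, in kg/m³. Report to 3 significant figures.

Total volume: dV/dt = Q_in − Q_out = -0.54000 m³/h, so V(t) = 16.6 − 0.54000 t and V(10.8) = 10.768 m³.
Species balance (pure solvent in): dm/dt = −Q_out · m/V(t).
dm/m = −Q_out dt/(V₀ − 0.54000 t); integrating gives ln(m/m₀) = −(Q_out/(Q_in−Q_out)) ln(V/V₀).
m = m₀ (V₀/V)^(Q_out/(Q_in−Q_out)) = 43.0 × (16.6/10.768)^(-2.2778) = 16.044 kg.
C = m/V = 16.044/10.768 = 1.4900 kg/m³.

1.49 kg/m³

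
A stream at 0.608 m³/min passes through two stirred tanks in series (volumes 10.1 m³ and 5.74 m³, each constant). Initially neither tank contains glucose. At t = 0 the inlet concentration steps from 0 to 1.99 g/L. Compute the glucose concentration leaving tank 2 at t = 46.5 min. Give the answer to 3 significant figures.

1.73 g/L

Each tank obeys Vᵢ dCᵢ/dt = Q(Cᵢ₋₁ − Cᵢ), so τᵢ = Vᵢ/Q.
τ₁ = 10.1/0.608 = 16.612 min; τ₂ = 5.74/0.608 = 9.4408 min.
Tank 1: C₁ = C_in(1 − e^(−t/τ₁)). Tank 2 (τ₁ ≠ τ₂): C₂ = C_in[1 − (τ₁ e^(−t/τ₁) − τ₂ e^(−t/τ₂))/(τ₁ − τ₂)].
At t = 46.5: e^(−t/τ₁) = 0.060858, e^(−t/τ₂) = 0.0072596.
C₂ = 1.99·[1 − (16.612·0.060858 − 9.4408·0.0072596)/(7.1711)] = 1.99·0.86858 = 1.7285 g/L.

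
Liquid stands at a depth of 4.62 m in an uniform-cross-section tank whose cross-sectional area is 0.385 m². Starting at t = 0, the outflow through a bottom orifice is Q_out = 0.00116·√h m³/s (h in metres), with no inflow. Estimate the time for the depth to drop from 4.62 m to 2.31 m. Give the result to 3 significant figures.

418 s

A dh/dt = −Q_out = −0.00116 √h.
This is separable: 2 d(√h)/dt = −0.00116/A, so √h = √h₀ − (0.00116/(2A)) t.
t = 2A(√h₀ − √h)/0.00116 = 2·0.385·(√4.62 − √2.31)/0.00116
  = 0.77000 × (2.1494 − 1.5199) / 0.00116 = 417.89 s.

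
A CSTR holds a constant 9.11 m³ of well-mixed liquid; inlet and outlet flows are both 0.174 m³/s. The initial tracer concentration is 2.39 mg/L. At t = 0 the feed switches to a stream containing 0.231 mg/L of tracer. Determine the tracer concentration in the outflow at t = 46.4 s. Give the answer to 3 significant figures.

1.12 mg/L

Unsteady species balance (constant V, well mixed): V dC/dt = Q(C_in − C).
Rewrite as dC/dt + C/τ = C_in/τ, τ = V/Q = 52.356 s.
Solution: C(t) = C_in + (C₀ − C_in) e^(−t/τ).
C(46.4) = 0.231 + (2.39 − 0.231)·e^(−46.4/52.356) = 0.231 + (2.1590)·0.41220 = 1.1210 mg/L.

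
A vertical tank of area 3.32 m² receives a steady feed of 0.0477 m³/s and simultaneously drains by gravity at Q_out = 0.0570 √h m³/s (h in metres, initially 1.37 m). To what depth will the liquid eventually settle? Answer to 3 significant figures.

A dh/dt = Q_in − 0.0570 √h. Steady state requires inflow = outflow:
Q_in = 0.0570 √h_ss ⇒ √h_ss = 0.0477/0.0570 = 0.83684.
h_ss = 0.83684² = 0.70030 m. (Since h₀ = 1.37 m > h_ss, the level will fall toward this value.)

0.700 m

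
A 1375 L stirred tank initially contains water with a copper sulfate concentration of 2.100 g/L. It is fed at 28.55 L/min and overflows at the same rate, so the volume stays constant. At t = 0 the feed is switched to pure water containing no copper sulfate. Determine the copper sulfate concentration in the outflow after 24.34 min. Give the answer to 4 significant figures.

1.267 g/L

Species balance on the tank: V dC/dt = Q(C_in − C).
Time constant τ = V/Q = 1375/28.55 = 48.1611 min.
Solution: C(t) = C_in + (C₀ − C_in) e^(−t/τ).
C(24.34) = 0 + (2.100 − 0)·e^(−24.34/48.1611) = 0 + (2.10000)·0.603272 = 1.26687 g/L.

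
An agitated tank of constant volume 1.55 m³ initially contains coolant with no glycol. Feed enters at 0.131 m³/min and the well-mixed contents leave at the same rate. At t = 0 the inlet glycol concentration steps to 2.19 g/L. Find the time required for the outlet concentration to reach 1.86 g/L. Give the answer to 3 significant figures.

22.4 min

Accumulation = in − out for the solute gives V dC/dt = Q(C_in − C), so τ = V/Q = 11.832 min.
C(t) = C_in + (C₀ − C_in) e^(−t/τ). Set C = 1.86 and solve for t:
e^(−t/τ) = (C − C_in)/(C₀ − C_in) = (1.86 − 2.19)/(0 − 2.19) = 0.15068
t = −τ ln(…) = 11.832 × 1.8926 = 22.393 min.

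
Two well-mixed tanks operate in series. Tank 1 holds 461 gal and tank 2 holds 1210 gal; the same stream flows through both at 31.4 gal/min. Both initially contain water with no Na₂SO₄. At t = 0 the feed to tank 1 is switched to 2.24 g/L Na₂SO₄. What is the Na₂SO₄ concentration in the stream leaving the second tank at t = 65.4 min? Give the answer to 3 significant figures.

1.59 g/L

Species balance on tank i: dCᵢ/dt = (Cᵢ₋₁ − Cᵢ)/τᵢ with τᵢ = Vᵢ/Q.
τ₁ = 461/31.4 = 14.682 min; τ₂ = 1210/31.4 = 38.535 min.
Solving the cascade with C₁(0)=C₂(0)=0 gives C₂(t) = C_in[1 − (τ₁ e^(−t/τ₁) − τ₂ e^(−t/τ₂))/(τ₁ − τ₂)].
At t = 65.4: e^(−t/τ₁) = 0.011625, e^(−t/τ₂) = 0.18320.
C₂ = 2.24·[1 − (14.682·0.011625 − 38.535·0.18320)/(-23.854)] = 2.24·0.71119 = 1.5931 g/L.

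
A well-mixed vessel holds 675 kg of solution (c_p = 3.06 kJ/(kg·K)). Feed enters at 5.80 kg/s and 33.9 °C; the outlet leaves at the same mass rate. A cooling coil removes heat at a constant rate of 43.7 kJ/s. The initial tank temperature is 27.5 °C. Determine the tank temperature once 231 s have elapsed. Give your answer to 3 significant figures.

First-law balance (no shaft work): M c_p dT/dt = ṁ c_p (T_in − T) − 43.7.
Rearrange: dT/dt = (T_ss − T)/τ with τ = M/ṁ = 116.38 s and T_ss = T_in − Q̇/(ṁ c_p) = 31.438 °C.
Integrating: T(t) = T_ss + (T₀ − T_ss) e^(−t/τ).
T(231) = 31.438 + (-3.9378)·e^(−231/116.38) = 31.438 + (-3.9378)·0.13740 = 30.897 °C.

30.9 °C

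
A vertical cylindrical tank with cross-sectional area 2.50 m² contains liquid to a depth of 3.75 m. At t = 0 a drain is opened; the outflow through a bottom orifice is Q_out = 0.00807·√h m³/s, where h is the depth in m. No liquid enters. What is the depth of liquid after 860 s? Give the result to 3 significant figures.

Volume balance on the tank: A dh/dt = −0.00807 √h.
Separate and integrate: 2(√h − √h₀) = −(0.00807/A) t.
√h = √3.75 − 0.00807·860/(2·2.50) = 1.9365 − 1.3880 = 0.54845.
h = 0.54845² = 0.30080 m.

0.301 m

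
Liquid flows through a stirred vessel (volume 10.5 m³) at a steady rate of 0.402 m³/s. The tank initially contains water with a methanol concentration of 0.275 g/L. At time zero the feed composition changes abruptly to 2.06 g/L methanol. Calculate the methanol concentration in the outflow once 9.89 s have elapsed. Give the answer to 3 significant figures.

0.838 g/L

Transient balance on the dissolved component: V dC/dt = Q(C_in − C).
Time constant τ = V/Q = 10.5/0.402 = 26.119 s.
Solution: C(t) = C_in + (C₀ − C_in) e^(−t/τ).
C(9.89) = 2.06 + (0.275 − 2.06)·e^(−9.89/26.119) = 2.06 + (-1.7850)·0.68479 = 0.83765 g/L.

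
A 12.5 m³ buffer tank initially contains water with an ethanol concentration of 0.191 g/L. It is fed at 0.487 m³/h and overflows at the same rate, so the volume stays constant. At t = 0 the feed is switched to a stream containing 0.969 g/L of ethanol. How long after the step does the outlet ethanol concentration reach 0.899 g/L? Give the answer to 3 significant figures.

61.8 h

Species balance: V dC/dt = Q(C_in − C) ⇒ τ = V/Q = 25.667 h.
C(t) = C_in + (C₀ − C_in) e^(−t/τ). Set C = 0.899 and solve for t:
e^(−t/τ) = (C − C_in)/(C₀ − C_in) = (0.899 − 0.969)/(0.191 − 0.969) = 0.089974
t = −τ ln(…) = 25.667 × 2.4082 = 61.813 h.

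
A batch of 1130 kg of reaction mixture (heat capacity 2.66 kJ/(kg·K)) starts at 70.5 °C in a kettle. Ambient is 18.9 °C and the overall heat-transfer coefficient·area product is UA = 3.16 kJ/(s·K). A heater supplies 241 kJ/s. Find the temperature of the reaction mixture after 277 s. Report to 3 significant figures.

76.7 °C

Energy balance: M c_p dT/dt = −UA(T − T_amb) + Q̇.
dT/dt = (T_ss − T)/τ with T_ss = T_amb + Q̇/UA = 18.9 + 241/3.16 = 95.166 °C, τ = M c_p/UA = 1130·2.66/3.16 = 951.20 s.
Integrating: T(t) = T_ss + (T₀ − T_ss) e^(−t/τ).
T(277) = 95.166 + (-24.666)·0.74736 = 76.732 °C.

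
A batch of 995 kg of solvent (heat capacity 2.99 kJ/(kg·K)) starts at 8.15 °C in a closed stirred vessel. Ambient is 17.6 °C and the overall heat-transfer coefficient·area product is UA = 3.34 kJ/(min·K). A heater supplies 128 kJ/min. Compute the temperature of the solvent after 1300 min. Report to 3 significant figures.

M c_p dT/dt = −UA(T − T_amb) + Q̇.
dT/dt = (T_ss − T)/τ with T_ss = T_amb + Q̇/UA = 17.6 + 128/3.34 = 55.923 °C, τ = M c_p/UA = 995·2.99/3.34 = 890.73 min.
Integrating: T(t) = T_ss + (T₀ − T_ss) e^(−t/τ).
T(1300) = 55.923 + (-47.773)·0.23236 = 44.823 °C.

44.8 °C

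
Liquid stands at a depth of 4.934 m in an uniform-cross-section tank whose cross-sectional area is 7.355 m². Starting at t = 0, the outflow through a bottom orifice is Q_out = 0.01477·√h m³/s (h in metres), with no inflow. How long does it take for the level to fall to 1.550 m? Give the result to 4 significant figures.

972.3 s

With no inflow, A dh/dt = −0.01477 √h.
Separate and integrate: 2(√h − √h₀) = −(0.01477/A) t.
t = 2A(√h₀ − √h)/0.01477 = 2·7.355·(√4.934 − √1.550)/0.01477
  = 14.7100 × (2.22126 − 1.24499) / 0.01477 = 972.305 s.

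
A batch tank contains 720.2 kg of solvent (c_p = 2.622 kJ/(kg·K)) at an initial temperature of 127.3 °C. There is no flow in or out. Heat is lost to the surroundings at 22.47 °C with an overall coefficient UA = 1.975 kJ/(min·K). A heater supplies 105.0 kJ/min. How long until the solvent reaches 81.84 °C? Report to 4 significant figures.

2026 min

M c_p dT/dt = −UA(T − T_amb) + Q̇.
τ = M c_p/UA = 956.134 min; T_ss = T_amb + Q̇/UA = 22.47 + 105.0/1.975 = 75.6346 °C.
T(t) = T_ss + (T₀ − T_ss)e^(−t/τ); set T = 81.84:
t = −τ ln[(T − T_ss)/(T₀ − T_ss)] = −956.134 · ln(0.120108) = 2026.39 min.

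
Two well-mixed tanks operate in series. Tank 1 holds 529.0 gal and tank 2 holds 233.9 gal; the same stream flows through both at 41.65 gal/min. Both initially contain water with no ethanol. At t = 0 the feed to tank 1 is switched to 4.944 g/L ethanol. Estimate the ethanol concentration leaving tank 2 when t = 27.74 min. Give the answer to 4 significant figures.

3.974 g/L

Each tank obeys Vᵢ dCᵢ/dt = Q(Cᵢ₋₁ − Cᵢ), so τᵢ = Vᵢ/Q.
τ₁ = 529.0/41.65 = 12.7011 min; τ₂ = 233.9/41.65 = 5.61585 min.
Solving the cascade with C₁(0)=C₂(0)=0 gives C₂(t) = C_in[1 − (τ₁ e^(−t/τ₁) − τ₂ e^(−t/τ₂))/(τ₁ − τ₂)].
At t = 27.74: e^(−t/τ₁) = 0.112583, e^(−t/τ₂) = 0.00715750.
C₂ = 4.944·[1 − (12.7011·0.112583 − 5.61585·0.00715750)/(7.08523)] = 4.944·0.803856 = 3.97426 g/L.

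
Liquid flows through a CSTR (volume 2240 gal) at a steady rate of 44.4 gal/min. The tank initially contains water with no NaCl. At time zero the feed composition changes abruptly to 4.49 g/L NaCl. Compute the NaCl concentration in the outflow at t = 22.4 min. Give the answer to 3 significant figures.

Mass balance on the solute (V constant): V dC/dt = Q(C_in − C).
So dC/dt = (C_in − C)/τ with τ = V/Q = 2240/44.4 = 50.450 min.
Integrating: C(t) = C_in + (C₀ − C_in) e^(−t/τ).
C(22.4) = 4.49 + (0 − 4.49)·e^(−22.4/50.450) = 4.49 + (-4.4900)·0.64147 = 1.6098 g/L.

1.61 g/L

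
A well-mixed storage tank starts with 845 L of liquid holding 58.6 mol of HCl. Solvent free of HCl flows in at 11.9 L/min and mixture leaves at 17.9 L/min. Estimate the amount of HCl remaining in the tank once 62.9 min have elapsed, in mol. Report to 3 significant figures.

Total volume: dV/dt = Q_in − Q_out = -6.0000 L/min, so V(t) = 845 − 6.0000 t and V(62.9) = 467.60 L.
Solute balance: dm/dt = 0 − Q_out C = −Q_out m/V(t).
dm/m = −Q_out dt/(V₀ − 6.0000 t); integrating gives ln(m/m₀) = −(Q_out/(Q_in−Q_out)) ln(V/V₀).
m = m₀ (V₀/V)^(Q_out/(Q_in−Q_out)) = 58.6 × (845/467.60)^(-2.9833) = 10.028 mol.

10.0 mol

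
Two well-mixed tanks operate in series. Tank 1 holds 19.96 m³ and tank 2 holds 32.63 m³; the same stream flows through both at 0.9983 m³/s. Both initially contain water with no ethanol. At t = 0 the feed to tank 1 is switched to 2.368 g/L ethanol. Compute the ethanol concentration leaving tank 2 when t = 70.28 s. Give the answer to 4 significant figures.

Each tank obeys Vᵢ dCᵢ/dt = Q(Cᵢ₋₁ − Cᵢ), so τᵢ = Vᵢ/Q.
τ₁ = 19.96/0.9983 = 19.9940 s; τ₂ = 32.63/0.9983 = 32.6856 s.
Tank 1: C₁ = C_in(1 − e^(−t/τ₁)). Tank 2 (τ₁ ≠ τ₂): C₂ = C_in[1 − (τ₁ e^(−t/τ₁) − τ₂ e^(−t/τ₂))/(τ₁ − τ₂)].
At t = 70.28: e^(−t/τ₁) = 0.0297461, e^(−t/τ₂) = 0.116463.
C₂ = 2.368·[1 − (19.9940·0.0297461 − 32.6856·0.116463)/(-12.6916)] = 2.368·0.746926 = 1.76872 g/L.

1.769 g/L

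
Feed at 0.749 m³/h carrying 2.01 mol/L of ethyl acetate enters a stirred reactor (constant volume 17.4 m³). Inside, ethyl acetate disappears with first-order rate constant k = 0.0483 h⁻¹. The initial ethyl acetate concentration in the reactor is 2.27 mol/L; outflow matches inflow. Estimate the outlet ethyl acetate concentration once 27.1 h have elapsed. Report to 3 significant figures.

Species balance: V dC/dt = Q C_in − Q C − k V C.
dC/dt = (Q/V) C_in − (Q/V + k) C; effective rate a = Q/V + k = 0.043046 + 0.0483 = 0.091346 h⁻¹.
C_ss = Q C_in/(Q + kV) = 0.94719 mol/L; C(t) = C_ss + (C₀ − C_ss) e^(−a t).
C(27.1) = 0.94719 + (1.3228)·e^(−0.091346·27.1) = 0.94719 + (1.3228)·0.084123 = 1.0585 mol/L.

1.06 mol/L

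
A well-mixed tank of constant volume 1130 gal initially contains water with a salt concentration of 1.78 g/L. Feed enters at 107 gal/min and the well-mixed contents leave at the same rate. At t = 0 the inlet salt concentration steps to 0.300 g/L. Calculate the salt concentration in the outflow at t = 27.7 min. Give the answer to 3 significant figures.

0.407 g/L

Mass balance on the solute (V constant): V dC/dt = Q(C_in − C).
Rewrite as dC/dt + C/τ = C_in/τ, τ = V/Q = 10.561 min.
Solution: C(t) = C_in + (C₀ − C_in) e^(−t/τ).
C(27.7) = 0.300 + (1.78 − 0.300)·e^(−27.7/10.561) = 0.300 + (1.4800)·0.072591 = 0.40743 g/L.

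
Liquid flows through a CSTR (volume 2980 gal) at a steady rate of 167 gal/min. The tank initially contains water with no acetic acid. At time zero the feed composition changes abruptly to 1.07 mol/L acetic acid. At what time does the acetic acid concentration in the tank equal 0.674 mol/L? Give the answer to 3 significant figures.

17.7 min

Accumulation = in − out for the solute gives V dC/dt = Q(C_in − C), so τ = V/Q = 17.844 min.
C(t) = C_in + (C₀ − C_in) e^(−t/τ). Set C = 0.674 and solve for t:
e^(−t/τ) = (C − C_in)/(C₀ − C_in) = (0.674 − 1.07)/(0 − 1.07) = 0.37009
t = −τ ln(…) = 17.844 × 0.99400 = 17.737 min.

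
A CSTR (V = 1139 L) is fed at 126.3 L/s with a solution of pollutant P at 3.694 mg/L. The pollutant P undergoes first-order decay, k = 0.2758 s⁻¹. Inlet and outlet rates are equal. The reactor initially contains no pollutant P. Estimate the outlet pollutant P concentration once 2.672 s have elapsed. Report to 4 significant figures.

Accumulation = in − out − consumed: V dC/dt = Q C_in − Q C − k V C.
dC/dt = (Q/V) C_in − (Q/V + k) C; effective rate a = Q/V + k = 0.110887 + 0.2758 = 0.386687 s⁻¹.
C_ss = Q C_in/(Q + kV) = 1.05930 mg/L; C(t) = C_ss + (C₀ − C_ss) e^(−a t).
C(2.672) = 1.05930 + (-1.05930)·e^(−0.386687·2.672) = 1.05930 + (-1.05930)·0.355857 = 0.682338 mg/L.

0.6823 mg/L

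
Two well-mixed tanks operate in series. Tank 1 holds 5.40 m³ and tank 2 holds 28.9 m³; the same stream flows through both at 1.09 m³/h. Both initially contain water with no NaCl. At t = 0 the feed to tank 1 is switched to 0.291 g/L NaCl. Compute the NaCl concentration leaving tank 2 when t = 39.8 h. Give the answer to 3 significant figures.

0.211 g/L

Species balance on tank i: dCᵢ/dt = (Cᵢ₋₁ − Cᵢ)/τᵢ with τᵢ = Vᵢ/Q.
τ₁ = 5.40/1.09 = 4.9541 h; τ₂ = 28.9/1.09 = 26.514 h.
Tank 1: C₁ = C_in(1 − e^(−t/τ₁)). Tank 2 (τ₁ ≠ τ₂): C₂ = C_in[1 − (τ₁ e^(−t/τ₁) − τ₂ e^(−t/τ₂))/(τ₁ − τ₂)].
At t = 39.8: e^(−t/τ₁) = 0.00032434, e^(−t/τ₂) = 0.22288.
C₂ = 0.291·[1 − (4.9541·0.00032434 − 26.514·0.22288)/(-21.560)] = 0.291·0.72598 = 0.21126 g/L.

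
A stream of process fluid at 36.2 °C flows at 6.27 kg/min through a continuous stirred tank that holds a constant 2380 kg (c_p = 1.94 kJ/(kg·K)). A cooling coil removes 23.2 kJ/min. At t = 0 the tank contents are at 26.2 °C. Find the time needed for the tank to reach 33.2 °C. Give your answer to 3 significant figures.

760 min

M c_p dT/dt = ṁ c_p (T_in − T) − Q̇.
τ = M/ṁ = 379.59 min; T_ss = T_in − Q̇/(ṁ c_p) = 34.293 °C.
T(t) = T_ss + (T₀ − T_ss) e^(−t/τ). Set T = 33.2:
e^(−t/τ) = (33.2 − 34.293)/(26.2 − 34.293) = 0.13502
t = −379.59 · ln(0.13502) = 760.05 min.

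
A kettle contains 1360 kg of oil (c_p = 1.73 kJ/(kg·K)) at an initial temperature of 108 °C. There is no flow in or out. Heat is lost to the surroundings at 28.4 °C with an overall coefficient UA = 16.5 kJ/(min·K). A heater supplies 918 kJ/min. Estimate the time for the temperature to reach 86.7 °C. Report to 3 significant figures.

Unsteady energy balance on the tank contents: M c_p dT/dt = −UA(T − T_amb) + Q̇.
τ = M c_p/UA = 142.59 min; T_ss = T_amb + Q̇/UA = 28.4 + 918/16.5 = 84.036 °C.
T(t) = T_ss + (T₀ − T_ss)e^(−t/τ); set T = 86.7:
t = −τ ln[(T − T_ss)/(T₀ − T_ss)] = −142.59 · ln(0.11115) = 313.26 min.

313 min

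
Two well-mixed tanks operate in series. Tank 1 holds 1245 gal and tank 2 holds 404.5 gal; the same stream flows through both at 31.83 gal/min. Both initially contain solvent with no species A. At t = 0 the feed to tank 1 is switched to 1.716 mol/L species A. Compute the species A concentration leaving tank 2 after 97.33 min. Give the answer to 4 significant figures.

Time constants: τᵢ = Vᵢ/Q for each well-mixed tank.
τ₁ = 1245/31.83 = 39.1140 min; τ₂ = 404.5/31.83 = 12.7081 min.
Tank 1: C₁ = C_in(1 − e^(−t/τ₁)). Tank 2 (τ₁ ≠ τ₂): C₂ = C_in[1 − (τ₁ e^(−t/τ₁) − τ₂ e^(−t/τ₂))/(τ₁ − τ₂)].
At t = 97.33: e^(−t/τ₁) = 0.0830457, e^(−t/τ₂) = 0.000471839.
C₂ = 1.716·[1 − (39.1140·0.0830457 − 12.7081·0.000471839)/(26.4059)] = 1.716·0.877215 = 1.50530 mol/L.

1.505 mol/L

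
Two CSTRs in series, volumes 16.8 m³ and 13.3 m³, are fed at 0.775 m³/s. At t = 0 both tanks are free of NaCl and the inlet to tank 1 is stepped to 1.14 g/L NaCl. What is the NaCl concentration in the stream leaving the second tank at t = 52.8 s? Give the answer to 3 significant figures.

0.861 g/L

Each tank obeys Vᵢ dCᵢ/dt = Q(Cᵢ₋₁ − Cᵢ), so τᵢ = Vᵢ/Q.
τ₁ = 16.8/0.775 = 21.677 s; τ₂ = 13.3/0.775 = 17.161 s.
Solving the cascade with C₁(0)=C₂(0)=0 gives C₂(t) = C_in[1 − (τ₁ e^(−t/τ₁) − τ₂ e^(−t/τ₂))/(τ₁ − τ₂)].
At t = 52.8: e^(−t/τ₁) = 0.087535, e^(−t/τ₂) = 0.046112.
C₂ = 1.14·[1 − (21.677·0.087535 − 17.161·0.046112)/(4.5161)] = 1.14·0.75505 = 0.86076 g/L.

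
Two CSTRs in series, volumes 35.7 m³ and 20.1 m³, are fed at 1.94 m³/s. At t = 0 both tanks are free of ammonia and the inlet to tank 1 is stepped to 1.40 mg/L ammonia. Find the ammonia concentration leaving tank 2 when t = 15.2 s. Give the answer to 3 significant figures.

0.413 mg/L

Time constants: τᵢ = Vᵢ/Q for each well-mixed tank.
τ₁ = 35.7/1.94 = 18.402 s; τ₂ = 20.1/1.94 = 10.361 s.
Solving the cascade with C₁(0)=C₂(0)=0 gives C₂(t) = C_in[1 − (τ₁ e^(−t/τ₁) − τ₂ e^(−t/τ₂))/(τ₁ − τ₂)].
At t = 15.2: e^(−t/τ₁) = 0.43780, e^(−t/τ₂) = 0.23060.
C₂ = 1.40·[1 − (18.402·0.43780 − 10.361·0.23060)/(8.0412)] = 1.40·0.29523 = 0.41333 mg/L.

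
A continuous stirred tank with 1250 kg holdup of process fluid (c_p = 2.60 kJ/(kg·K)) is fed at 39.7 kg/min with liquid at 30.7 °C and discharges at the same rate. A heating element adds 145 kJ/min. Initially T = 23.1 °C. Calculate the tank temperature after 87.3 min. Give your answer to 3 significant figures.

31.5 °C

M c_p dT/dt = ṁ c_p (T_in − T) + Q̇.
τ = M/ṁ = 31.486 min; T_ss = T_in + Q̇/(ṁ c_p) = 30.7 + 145/(39.7·2.60) = 32.105 °C.
T approaches T_ss exponentially: T(t) = T_ss + (T₀ − T_ss) e^(−t/τ).
T(87.3) = 32.105 + (-9.0048)·e^(−87.3/31.486) = 32.105 + (-9.0048)·0.062496 = 31.542 °C.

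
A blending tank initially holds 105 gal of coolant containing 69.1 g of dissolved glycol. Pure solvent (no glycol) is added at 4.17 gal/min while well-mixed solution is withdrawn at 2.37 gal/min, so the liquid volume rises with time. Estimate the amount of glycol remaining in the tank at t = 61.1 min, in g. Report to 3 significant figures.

26.9 g

Let m(t) be the amount of glycol. Volume: V(t) = V₀ + (Q_in − Q_out) t = 105 + 1.8000 t; V(61.1) = 214.98 gal.
No glycol enters, so dm/dt = −Q_out · (m/V).
Separate: dm/m = −Q_out dt/V(t) ⇒ ln(m/m₀) = −(Q_out/(Q_in−Q_out)) ln(V/V₀).
m = m₀ (V₀/V)^(Q_out/(Q_in−Q_out)) = 69.1 × (105/214.98)^(1.3167) = 26.898 g.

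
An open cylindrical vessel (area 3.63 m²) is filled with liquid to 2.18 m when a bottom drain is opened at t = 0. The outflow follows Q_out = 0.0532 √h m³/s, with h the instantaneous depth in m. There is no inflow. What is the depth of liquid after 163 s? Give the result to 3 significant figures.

A dh/dt = −Q_out = −0.0532 √h.
Separate and integrate: 2(√h − √h₀) = −(0.0532/A) t.
√h = √2.18 − 0.0532·163/(2·3.63) = 1.4765 − 1.1944 = 0.28205.
h = 0.28205² = 0.079551 m.

0.0796 m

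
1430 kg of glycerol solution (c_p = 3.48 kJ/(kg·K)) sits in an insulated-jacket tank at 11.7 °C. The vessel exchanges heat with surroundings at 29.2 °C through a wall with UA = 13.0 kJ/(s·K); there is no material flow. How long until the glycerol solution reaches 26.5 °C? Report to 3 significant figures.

Lumped-capacitance energy balance: M c_p dT/dt = UA(T_amb − T).
τ = M c_p/UA = 382.80 s; T_ss = T_amb = 29.200 °C.
T(t) = T_ss + (T₀ − T_ss)e^(−t/τ); set T = 26.5:
t = −τ ln[(T − T_ss)/(T₀ − T_ss)] = −382.80 · ln(0.15429) = 715.43 s.

715 s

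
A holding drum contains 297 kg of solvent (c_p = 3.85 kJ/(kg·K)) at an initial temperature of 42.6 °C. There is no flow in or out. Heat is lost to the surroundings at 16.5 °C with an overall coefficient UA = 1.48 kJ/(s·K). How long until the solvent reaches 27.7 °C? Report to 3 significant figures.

M c_p dT/dt = −UA(T − T_amb).
τ = M c_p/UA = 772.60 s; T_ss = T_amb = 16.500 °C.
T(t) = T_ss + (T₀ − T_ss)e^(−t/τ); set T = 27.7:
t = −τ ln[(T − T_ss)/(T₀ − T_ss)] = −772.60 · ln(0.42912) = 653.64 s.

654 s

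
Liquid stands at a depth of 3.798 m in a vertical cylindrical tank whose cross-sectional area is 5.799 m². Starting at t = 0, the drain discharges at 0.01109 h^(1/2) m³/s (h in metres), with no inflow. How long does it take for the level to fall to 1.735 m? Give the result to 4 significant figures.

A dh/dt = −Q_out = −0.01109 √h.
∫ h^(−1/2) dh = −(0.01109/A) ∫ dt, giving 2√h = 2√h₀ − (0.01109/A) t.
t = 2A(√h₀ − √h)/0.01109 = 2·5.799·(√3.798 − √1.735)/0.01109
  = 11.5980 × (1.94885 − 1.31719) / 0.01109 = 660.586 s.

660.6 s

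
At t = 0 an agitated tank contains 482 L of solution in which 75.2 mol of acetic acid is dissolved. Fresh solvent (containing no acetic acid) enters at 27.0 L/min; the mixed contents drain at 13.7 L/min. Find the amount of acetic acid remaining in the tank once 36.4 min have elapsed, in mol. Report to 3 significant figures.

36.7 mol

Total volume: dV/dt = Q_in − Q_out = 13.300 L/min, so V(t) = 482 + 13.300 t and V(36.4) = 966.12 L.
No acetic acid enters, so dm/dt = −Q_out · (m/V).
dm/m = −Q_out dt/(V₀ + 13.300 t); integrating gives ln(m/m₀) = −(Q_out/(Q_in−Q_out)) ln(V/V₀).
m = m₀ (V₀/V)^(Q_out/(Q_in−Q_out)) = 75.2 × (482/966.12)^(1.0301) = 36.741 mol.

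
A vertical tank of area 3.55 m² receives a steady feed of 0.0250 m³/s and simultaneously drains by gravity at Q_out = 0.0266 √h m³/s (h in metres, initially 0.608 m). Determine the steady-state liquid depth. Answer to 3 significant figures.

0.883 m

Level balance: A dh/dt = 0.0250 − 0.0266 √h. Setting dh/dt = 0:
Q_in = 0.0266 √h_ss ⇒ √h_ss = 0.0250/0.0266 = 0.93985.
h_ss = 0.93985² = 0.88332 m. (Since h₀ = 0.608 m < h_ss, the level will rise toward this value.)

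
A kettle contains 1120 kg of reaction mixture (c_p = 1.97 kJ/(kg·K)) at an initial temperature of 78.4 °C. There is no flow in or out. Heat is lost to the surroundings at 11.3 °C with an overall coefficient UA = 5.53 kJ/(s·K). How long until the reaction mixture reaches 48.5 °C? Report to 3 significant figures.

Lumped-capacitance energy balance: M c_p dT/dt = UA(T_amb − T).
τ = M c_p/UA = 398.99 s; T_ss = T_amb = 11.300 °C.
T(t) = T_ss + (T₀ − T_ss)e^(−t/τ); set T = 48.5:
t = −τ ln[(T − T_ss)/(T₀ − T_ss)] = −398.99 · ln(0.55440) = 235.35 s.

235 s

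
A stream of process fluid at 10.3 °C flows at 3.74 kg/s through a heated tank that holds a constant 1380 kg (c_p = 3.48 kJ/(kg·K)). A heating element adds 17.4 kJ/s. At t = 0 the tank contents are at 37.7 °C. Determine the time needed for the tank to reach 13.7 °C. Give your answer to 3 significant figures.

First-law balance (no shaft work): M c_p dT/dt = ṁ c_p (T_in − T) + 17.4.
τ = M/ṁ = 368.98 s; T_ss = T_in + Q̇/(ṁ c_p) = 11.637 °C.
T(t) = T_ss + (T₀ − T_ss) e^(−t/τ). Set T = 13.7:
e^(−t/τ) = (13.7 − 11.637)/(37.7 − 11.637) = 0.079158
t = −368.98 · ln(0.079158) = 935.86 s.

936 s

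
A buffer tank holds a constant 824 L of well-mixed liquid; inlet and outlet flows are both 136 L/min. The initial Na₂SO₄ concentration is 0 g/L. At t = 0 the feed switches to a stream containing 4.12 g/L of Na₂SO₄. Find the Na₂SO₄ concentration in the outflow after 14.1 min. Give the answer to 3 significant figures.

3.72 g/L

Transient balance on the dissolved component: V dC/dt = Q(C_in − C).
Rewrite as dC/dt + C/τ = C_in/τ, τ = V/Q = 6.0588 min.
Integrating: C(t) = C_in + (C₀ − C_in) e^(−t/τ).
C(14.1) = 4.12 + (0 − 4.12)·e^(−14.1/6.0588) = 4.12 + (-4.1200)·0.097570 = 3.7180 g/L.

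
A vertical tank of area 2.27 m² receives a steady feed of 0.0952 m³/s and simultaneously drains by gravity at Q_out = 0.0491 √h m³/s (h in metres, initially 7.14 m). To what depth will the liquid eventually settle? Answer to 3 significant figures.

Mass balance (ρ constant): A dh/dt = Q_in − 0.0491 √h. At steady state dh/dt = 0:
Q_in = 0.0491 √h_ss ⇒ √h_ss = 0.0952/0.0491 = 1.9389.
h_ss = 1.9389² = 3.7593 m. (Since h₀ = 7.14 m > h_ss, the level will fall toward this value.)

3.76 m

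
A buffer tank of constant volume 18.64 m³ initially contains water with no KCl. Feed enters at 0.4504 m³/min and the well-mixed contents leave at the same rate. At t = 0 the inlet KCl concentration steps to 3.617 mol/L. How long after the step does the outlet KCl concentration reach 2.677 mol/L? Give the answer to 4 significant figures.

55.77 min

Species balance: V dC/dt = Q(C_in − C) ⇒ τ = V/Q = 41.3854 min.
C(t) = C_in + (C₀ − C_in) e^(−t/τ). Set C = 2.677 and solve for t:
e^(−t/τ) = (C − C_in)/(C₀ − C_in) = (2.677 − 3.617)/(0 − 3.617) = 0.259884
t = −τ ln(…) = 41.3854 × 1.34752 = 55.7677 min.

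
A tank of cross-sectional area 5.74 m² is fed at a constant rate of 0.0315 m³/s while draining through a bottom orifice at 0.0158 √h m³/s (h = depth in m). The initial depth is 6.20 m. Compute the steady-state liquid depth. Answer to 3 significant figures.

Unsteady balance on liquid volume: A dh/dt = Q_in − 0.0158 √h. At steady state dh/dt = 0:
Q_in = 0.0158 √h_ss ⇒ √h_ss = 0.0315/0.0158 = 1.9937.
h_ss = 1.9937² = 3.9747 m. (Since h₀ = 6.20 m > h_ss, the level will fall toward this value.)

3.97 m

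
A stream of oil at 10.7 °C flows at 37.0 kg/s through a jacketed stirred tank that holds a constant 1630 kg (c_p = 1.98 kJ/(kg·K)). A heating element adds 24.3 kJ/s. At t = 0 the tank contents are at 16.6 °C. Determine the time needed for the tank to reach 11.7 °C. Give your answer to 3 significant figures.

First-law balance (no shaft work): M c_p dT/dt = ṁ c_p (T_in − T) + 24.3.
τ = M/ṁ = 44.054 s; T_ss = T_in + Q̇/(ṁ c_p) = 11.032 °C.
T(t) = T_ss + (T₀ − T_ss) e^(−t/τ). Set T = 11.7:
e^(−t/τ) = (11.7 − 11.032)/(16.6 − 11.032) = 0.12002
t = −44.054 · ln(0.12002) = 93.399 s.

93.4 s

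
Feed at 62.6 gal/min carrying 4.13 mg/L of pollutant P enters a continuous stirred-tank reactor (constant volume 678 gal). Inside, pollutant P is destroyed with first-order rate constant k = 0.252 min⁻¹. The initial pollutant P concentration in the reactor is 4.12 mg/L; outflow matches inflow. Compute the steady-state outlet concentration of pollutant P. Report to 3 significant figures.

1.11 mg/L

Species balance: V dC/dt = Q C_in − Q C − k V C.
At steady state: 0 = Q C_in − (Q + kV) C_ss, so C_ss = Q C_in/(Q + kV).
C_ss = 62.6·4.13/(62.6 + 0.252·678) = 258.54/233.46 = 1.1074 mg/L.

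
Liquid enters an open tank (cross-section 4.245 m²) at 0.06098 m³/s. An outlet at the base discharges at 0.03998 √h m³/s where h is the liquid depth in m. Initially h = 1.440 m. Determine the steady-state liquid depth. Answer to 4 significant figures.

2.326 m

A dh/dt = Q_in − 0.03998 √h. Steady state requires inflow = outflow:
Q_in = 0.03998 √h_ss ⇒ √h_ss = 0.06098/0.03998 = 1.52526.
h_ss = 1.52526² = 2.32643 m. (Since h₀ = 1.440 m < h_ss, the level will rise toward this value.)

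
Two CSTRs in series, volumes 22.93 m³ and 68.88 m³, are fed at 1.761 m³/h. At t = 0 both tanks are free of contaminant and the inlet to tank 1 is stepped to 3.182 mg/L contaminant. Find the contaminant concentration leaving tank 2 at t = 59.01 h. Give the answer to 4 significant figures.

Each tank obeys Vᵢ dCᵢ/dt = Q(Cᵢ₋₁ − Cᵢ), so τᵢ = Vᵢ/Q.
τ₁ = 22.93/1.761 = 13.0210 h; τ₂ = 68.88/1.761 = 39.1141 h.
Tank 1: C₁ = C_in(1 − e^(−t/τ₁)). Tank 2 (τ₁ ≠ τ₂): C₂ = C_in[1 − (τ₁ e^(−t/τ₁) − τ₂ e^(−t/τ₂))/(τ₁ − τ₂)].
At t = 59.01: e^(−t/τ₁) = 0.0107601, e^(−t/τ₂) = 0.221206.
C₂ = 3.182·[1 − (13.0210·0.0107601 − 39.1141·0.221206)/(-26.0931)] = 3.182·0.673777 = 2.14396 mg/L.

2.144 mg/L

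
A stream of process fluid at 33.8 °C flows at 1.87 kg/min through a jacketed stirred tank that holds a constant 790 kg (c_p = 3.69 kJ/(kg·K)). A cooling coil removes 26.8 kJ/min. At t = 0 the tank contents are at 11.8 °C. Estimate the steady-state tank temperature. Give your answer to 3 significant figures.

M c_p dT/dt = ṁ c_p (T_in − T) − Q̇.
At steady state dT/dt = 0 ⇒ T_ss = T_in − Q̇/(ṁ c_p) = 33.8 − 26.8/(1.87·3.69) = 29.916 °C.

29.9 °C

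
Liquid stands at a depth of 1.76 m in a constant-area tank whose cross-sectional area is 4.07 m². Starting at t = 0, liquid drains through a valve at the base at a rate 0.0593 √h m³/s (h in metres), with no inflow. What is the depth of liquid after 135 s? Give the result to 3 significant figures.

A dh/dt = −Q_out = −0.0593 √h.
This is separable: 2 d(√h)/dt = −0.0593/A, so √h = √h₀ − (0.0593/(2A)) t.
√h = √1.76 − 0.0593·135/(2·4.07) = 1.3266 − 0.98348 = 0.34317.
h = 0.34317² = 0.11777 m.

0.118 m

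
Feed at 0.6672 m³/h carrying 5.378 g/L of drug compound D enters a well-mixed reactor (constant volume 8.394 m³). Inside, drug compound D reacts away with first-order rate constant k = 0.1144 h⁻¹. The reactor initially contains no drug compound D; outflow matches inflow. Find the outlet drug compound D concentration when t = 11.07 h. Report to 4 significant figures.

1.947 g/L

Species balance: V dC/dt = Q C_in − Q C − k V C.
dC/dt = (Q/V) C_in − (Q/V + k) C; effective rate a = Q/V + k = 0.0794853 + 0.1144 = 0.193885 h⁻¹.
C_ss = Q C_in/(Q + kV) = 2.20477 g/L; C(t) = C_ss + (C₀ − C_ss) e^(−a t).
C(11.07) = 2.20477 + (-2.20477)·e^(−0.193885·11.07) = 2.20477 + (-2.20477)·0.116915 = 1.94700 g/L.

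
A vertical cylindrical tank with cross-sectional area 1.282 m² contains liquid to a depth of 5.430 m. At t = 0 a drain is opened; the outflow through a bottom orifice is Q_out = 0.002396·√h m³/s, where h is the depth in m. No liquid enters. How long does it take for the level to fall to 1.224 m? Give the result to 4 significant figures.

Accumulation of liquid (constant cross-section A): A dh/dt = −0.002396 √h.
This is separable: 2 d(√h)/dt = −0.002396/A, so √h = √h₀ − (0.002396/(2A)) t.
t = 2A(√h₀ − √h)/0.002396 = 2·1.282·(√5.430 − √1.224)/0.002396
  = 2.56400 × (2.33024 − 1.10635) / 0.002396 = 1309.71 s.

1310 s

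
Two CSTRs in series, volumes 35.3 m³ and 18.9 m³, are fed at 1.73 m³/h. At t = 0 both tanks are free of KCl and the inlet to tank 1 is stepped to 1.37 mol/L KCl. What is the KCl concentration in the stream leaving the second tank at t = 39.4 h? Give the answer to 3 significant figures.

Each tank obeys Vᵢ dCᵢ/dt = Q(Cᵢ₋₁ − Cᵢ), so τᵢ = Vᵢ/Q.
τ₁ = 35.3/1.73 = 20.405 h; τ₂ = 18.9/1.73 = 10.925 h.
Solving the cascade with C₁(0)=C₂(0)=0 gives C₂(t) = C_in[1 − (τ₁ e^(−t/τ₁) − τ₂ e^(−t/τ₂))/(τ₁ − τ₂)].
At t = 39.4: e^(−t/τ₁) = 0.14501, e^(−t/τ₂) = 0.027148.
C₂ = 1.37·[1 − (20.405·0.14501 − 10.925·0.027148)/(9.4798)] = 1.37·0.71916 = 0.98524 mol/L.

0.985 mol/L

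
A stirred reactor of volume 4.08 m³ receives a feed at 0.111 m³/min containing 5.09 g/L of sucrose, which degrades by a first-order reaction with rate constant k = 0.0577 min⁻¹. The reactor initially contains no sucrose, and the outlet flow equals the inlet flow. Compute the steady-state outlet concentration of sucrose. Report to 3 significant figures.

Accumulation = in − out − consumed: V dC/dt = Q C_in − Q C − k V C.
Steady state (dC/dt = 0): C_ss = Q C_in/(Q + kV) = C_in/(1 + kV/Q).
C_ss = 0.111·5.09/(0.111 + 0.0577·4.08) = 0.56499/0.34642 = 1.6310 g/L.

1.63 g/L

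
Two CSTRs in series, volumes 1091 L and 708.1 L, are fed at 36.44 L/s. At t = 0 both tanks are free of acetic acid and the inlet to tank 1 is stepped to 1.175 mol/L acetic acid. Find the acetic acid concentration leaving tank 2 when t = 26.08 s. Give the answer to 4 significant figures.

Each tank obeys Vᵢ dCᵢ/dt = Q(Cᵢ₋₁ − Cᵢ), so τᵢ = Vᵢ/Q.
τ₁ = 1091/36.44 = 29.9396 s; τ₂ = 708.1/36.44 = 19.4319 s.
Tank 1: C₁ = C_in(1 − e^(−t/τ₁)). Tank 2 (τ₁ ≠ τ₂): C₂ = C_in[1 − (τ₁ e^(−t/τ₁) − τ₂ e^(−t/τ₂))/(τ₁ − τ₂)].
At t = 26.08: e^(−t/τ₁) = 0.418497, e^(−t/τ₂) = 0.261291.
C₂ = 1.175·[1 − (29.9396·0.418497 − 19.4319·0.261291)/(10.5077)] = 1.175·0.290782 = 0.341669 mol/L.

0.3417 mol/L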